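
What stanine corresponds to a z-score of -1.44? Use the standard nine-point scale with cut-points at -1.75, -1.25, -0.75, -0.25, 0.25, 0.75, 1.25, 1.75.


Stanine boundaries: [-1.75, -1.25, -0.75, -0.25, 0.25, 0.75, 1.25, 1.75]
z = -1.44
Check each boundary:
  z >= -1.75 -> could be stanine 2
  z < -1.25
  z < -0.75
  z < -0.25
  z < 0.25
  z < 0.75
  z < 1.25
  z < 1.75
Highest qualifying boundary gives stanine = 2

2


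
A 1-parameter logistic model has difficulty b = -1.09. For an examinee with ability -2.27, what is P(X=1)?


theta - b = -2.27 - -1.09 = -1.18
exp(-(theta - b)) = exp(1.18) = 3.2544
P = 1 / (1 + 3.2544)
P = 0.2351

0.2351


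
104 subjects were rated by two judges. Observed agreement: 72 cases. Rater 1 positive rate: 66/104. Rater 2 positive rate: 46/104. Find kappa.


P_o = 72/104 = 0.692308
P_e = (66*46 + 38*58) / 10816 = 0.484467
kappa = (P_o - P_e) / (1 - P_e)
kappa = (0.692308 - 0.484467) / (1 - 0.484467)
kappa = 0.4032

0.4032


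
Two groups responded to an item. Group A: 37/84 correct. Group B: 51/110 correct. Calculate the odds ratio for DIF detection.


Odds_A = 37/47 = 0.7872
Odds_B = 51/59 = 0.8644
OR = Odds_A / Odds_B = 0.7872 / 0.8644
Exactly, OR = (37 * 59) / (47 * 51) = 2183 / 2397
OR = 0.9107

0.9107


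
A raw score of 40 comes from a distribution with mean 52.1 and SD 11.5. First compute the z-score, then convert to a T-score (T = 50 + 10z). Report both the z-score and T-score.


z = (X - mean) / SD = (40 - 52.1) / 11.5
z = -12.1 / 11.5
z = -1.0522
T-score = T = 50 + 10z
Carry z at full precision (z = -12.1 / 11.5) into the conversion:
T-score = 50 + 10 * (-12.1 / 11.5) = 50 + -121 / 11.5
T-score = 50 + -10.5217
T-score = 39.4783

39.4783


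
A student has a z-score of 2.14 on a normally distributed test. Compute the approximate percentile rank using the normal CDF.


CDF(z) = 0.5 * (1 + erf(z/sqrt(2)))
erf(1.5132) = 0.9676
CDF = 0.9838
Percentile rank = 0.9838 * 100 = 98.38

98.38


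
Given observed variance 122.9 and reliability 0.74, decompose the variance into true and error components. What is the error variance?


var_true = rxx * var_obs = 0.74 * 122.9 = 90.946
var_error = var_obs - var_true
var_error = 122.9 - 90.946
var_error = 31.954

31.954


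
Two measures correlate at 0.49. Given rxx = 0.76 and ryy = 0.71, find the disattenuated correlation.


r_corrected = rxy / sqrt(rxx * ryy)
= 0.49 / sqrt(0.76 * 0.71)
= 0.49 / sqrt(0.5396)
= 0.49 / 0.734575
r_corrected = 0.6671

0.6671


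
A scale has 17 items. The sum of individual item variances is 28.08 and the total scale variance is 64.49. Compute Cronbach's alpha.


alpha = (k/(k-1)) * (1 - sum(si^2)/s_total^2)
= (17/16) * (1 - 28.08/64.49)
alpha = 0.5999

0.5999


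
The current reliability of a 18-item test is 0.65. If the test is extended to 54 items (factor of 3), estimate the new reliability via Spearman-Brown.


r_new = (n * rxx) / (1 + (n-1) * rxx)
r_new = (3 * 0.65) / (1 + 2 * 0.65)
r_new = 1.95 / 2.3
r_new = 0.8478

0.8478


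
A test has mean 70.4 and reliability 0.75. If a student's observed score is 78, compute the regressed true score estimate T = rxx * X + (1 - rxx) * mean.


T_est = rxx * X + (1 - rxx) * mean
T_est = 0.75 * 78 + 0.25 * 70.4
T_est = 58.5 + 17.6
T_est = 76.1

76.1


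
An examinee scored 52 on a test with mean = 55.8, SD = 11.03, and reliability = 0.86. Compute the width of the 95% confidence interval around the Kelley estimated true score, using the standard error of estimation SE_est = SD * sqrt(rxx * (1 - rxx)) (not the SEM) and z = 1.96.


True score estimate = 0.86*52 + 0.14*55.8 = 52.532
SE_est = SD * sqrt(rxx * (1 - rxx)) = 11.03 * sqrt(0.86 * 0.14) = 11.03 * sqrt(0.1204) = 3.827267
CI = T_est +/- z * SE_est, so width = 2 * z * SE_est = 2 * 1.96 * 3.827267
Width = 15.0029

15.0029


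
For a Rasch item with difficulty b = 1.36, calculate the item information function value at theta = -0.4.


P = 1/(1+exp(-(-0.4-1.36))) = 0.1468
I = P*(1-P) = 0.1468 * 0.8532
I = 0.1252

0.1252


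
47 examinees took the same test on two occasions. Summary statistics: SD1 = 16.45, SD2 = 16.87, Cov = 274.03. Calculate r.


r = cov(X,Y) / (SD_X * SD_Y)
r = 274.03 / (16.45 * 16.87)
r = 274.03 / 277.5115
r = 0.9875

0.9875


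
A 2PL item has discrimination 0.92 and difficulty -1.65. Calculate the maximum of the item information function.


For 2PL, max info at theta = b = -1.65
I_max = a^2 / 4 = 0.92^2 / 4
= 0.8464 / 4
I_max = 0.2116

0.2116


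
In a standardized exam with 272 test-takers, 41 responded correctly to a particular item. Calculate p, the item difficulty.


Item difficulty p = number correct / total examinees
p = 41 / 272
p = 0.1507

0.1507


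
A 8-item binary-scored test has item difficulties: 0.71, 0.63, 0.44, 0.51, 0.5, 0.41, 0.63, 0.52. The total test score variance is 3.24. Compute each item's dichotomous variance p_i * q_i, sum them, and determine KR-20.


For each item, compute p_i * q_i:
  Item 1: 0.71 * 0.29 = 0.2059
  Item 2: 0.63 * 0.37 = 0.2331
  Item 3: 0.44 * 0.56 = 0.2464
  Item 4: 0.51 * 0.49 = 0.2499
  Item 5: 0.5 * 0.5 = 0.25
  Item 6: 0.41 * 0.59 = 0.2419
  Item 7: 0.63 * 0.37 = 0.2331
  Item 8: 0.52 * 0.48 = 0.2496
Sum(p_i * q_i) = 0.2059 + 0.2331 + 0.2464 + 0.2499 + 0.25 + 0.2419 + 0.2331 + 0.2496 = 1.9099
KR-20 = (k/(k-1)) * (1 - Sum(p_i*q_i) / Var_total)
= (8/7) * (1 - 1.9099/3.24)
= 1.1429 * 0.4105
KR-20 = 0.4692

0.4692


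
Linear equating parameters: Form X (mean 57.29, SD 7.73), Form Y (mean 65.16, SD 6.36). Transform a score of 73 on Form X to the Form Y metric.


slope = SD_Y / SD_X = 6.36 / 7.73 ~ 0.8228
intercept = mean_Y - slope * mean_X = 65.16 - (6.36 / 7.73) * 57.29 ~ 18.0236
Y = slope * X + intercept. To avoid rounding drift from the rounded slope/intercept, evaluate the equivalent form Y = mean_Y + SD_Y * (X - mean_X) / SD_X at full precision:
Y = 65.16 + 6.36 * (73 - 57.29) / 7.73
Y = 65.16 + 6.36 * 15.71 / 7.73
Y = 65.16 + 99.9156 / 7.73
Y = 65.16 + 12.9257
Y = 78.0857

78.0857


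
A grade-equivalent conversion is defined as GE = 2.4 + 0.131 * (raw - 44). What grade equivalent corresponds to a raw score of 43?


raw - median = 43 - 44 = -1
slope * diff = 0.131 * -1 = -0.131
GE = 2.4 + -0.131
GE = 2.269

2.269


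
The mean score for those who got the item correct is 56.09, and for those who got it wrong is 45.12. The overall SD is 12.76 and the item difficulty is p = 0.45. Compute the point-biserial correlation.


q = 1 - p = 0.55
rpb = ((M1 - M0) / SD) * sqrt(p * q)
rpb = ((56.09 - 45.12) / 12.76) * sqrt(0.45 * 0.55)
rpb = 0.4277

0.4277


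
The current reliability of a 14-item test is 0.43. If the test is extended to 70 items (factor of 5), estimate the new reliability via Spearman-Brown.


r_new = (n * rxx) / (1 + (n-1) * rxx)
r_new = (5 * 0.43) / (1 + 4 * 0.43)
r_new = 2.15 / 2.72
r_new = 0.7904

0.7904


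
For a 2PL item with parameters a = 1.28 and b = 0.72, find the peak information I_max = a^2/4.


For 2PL, max info at theta = b = 0.72
I_max = a^2 / 4 = 1.28^2 / 4
= 1.6384 / 4
I_max = 0.4096

0.4096


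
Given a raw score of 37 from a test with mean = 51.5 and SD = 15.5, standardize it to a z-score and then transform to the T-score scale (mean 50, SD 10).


z = (X - mean) / SD = (37 - 51.5) / 15.5
z = -14.5 / 15.5
z = -0.9355
T-score = T = 50 + 10z
Carry z at full precision (z = -14.5 / 15.5) into the conversion:
T-score = 50 + 10 * (-14.5 / 15.5) = 50 + -145 / 15.5
T-score = 50 + -9.3548
T-score = 40.6452

40.6452


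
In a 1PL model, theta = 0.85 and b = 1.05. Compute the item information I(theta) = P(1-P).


P = 1/(1+exp(-(0.85-1.05))) = 0.4502
I = P*(1-P) = 0.4502 * 0.5498
I = 0.2475

0.2475


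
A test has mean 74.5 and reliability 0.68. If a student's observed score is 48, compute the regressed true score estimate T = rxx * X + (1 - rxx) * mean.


T_est = rxx * X + (1 - rxx) * mean
T_est = 0.68 * 48 + 0.32 * 74.5
T_est = 32.64 + 23.84
T_est = 56.48

56.48


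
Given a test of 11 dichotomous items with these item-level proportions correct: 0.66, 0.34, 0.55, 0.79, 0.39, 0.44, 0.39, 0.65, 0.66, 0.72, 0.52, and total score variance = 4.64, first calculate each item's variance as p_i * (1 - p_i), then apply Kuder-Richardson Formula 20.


For each item, compute p_i * q_i:
  Item 1: 0.66 * 0.34 = 0.2244
  Item 2: 0.34 * 0.66 = 0.2244
  Item 3: 0.55 * 0.45 = 0.2475
  Item 4: 0.79 * 0.21 = 0.1659
  Item 5: 0.39 * 0.61 = 0.2379
  Item 6: 0.44 * 0.56 = 0.2464
  Item 7: 0.39 * 0.61 = 0.2379
  Item 8: 0.65 * 0.35 = 0.2275
  Item 9: 0.66 * 0.34 = 0.2244
  Item 10: 0.72 * 0.28 = 0.2016
  Item 11: 0.52 * 0.48 = 0.2496
Sum(p_i * q_i) = 0.2244 + 0.2244 + 0.2475 + 0.1659 + 0.2379 + 0.2464 + 0.2379 + 0.2275 + 0.2244 + 0.2016 + 0.2496 = 2.4875
KR-20 = (k/(k-1)) * (1 - Sum(p_i*q_i) / Var_total)
= (11/10) * (1 - 2.4875/4.64)
= 1.1 * 0.4639
KR-20 = 0.5103

0.5103


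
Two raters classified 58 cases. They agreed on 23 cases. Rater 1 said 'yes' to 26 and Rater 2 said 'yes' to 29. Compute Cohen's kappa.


P_o = 23/58 = 0.396552
P_e = (26*29 + 32*29) / 3364 = 0.5
kappa = (P_o - P_e) / (1 - P_e)
kappa = (0.396552 - 0.5) / (1 - 0.5)
kappa = -0.2069

-0.2069


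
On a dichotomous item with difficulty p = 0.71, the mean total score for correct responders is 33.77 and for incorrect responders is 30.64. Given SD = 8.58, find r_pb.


q = 1 - p = 0.29
rpb = ((M1 - M0) / SD) * sqrt(p * q)
rpb = ((33.77 - 30.64) / 8.58) * sqrt(0.71 * 0.29)
rpb = 0.1655

0.1655


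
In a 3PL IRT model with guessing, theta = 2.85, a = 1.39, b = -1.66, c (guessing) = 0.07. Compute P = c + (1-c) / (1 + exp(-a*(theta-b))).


logit = 1.39*(2.85 - -1.66) = 6.2689
P* = 1/(1 + exp(-6.2689)) = 0.9981
P = 0.07 + (1 - 0.07) * 0.9981
P = 0.9982

0.9982


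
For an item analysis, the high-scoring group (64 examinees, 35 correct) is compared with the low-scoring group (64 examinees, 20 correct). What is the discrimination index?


p_upper = 35/64 = 0.5469
p_lower = 20/64 = 0.3125
D = 0.5469 - 0.3125 = 0.2344

0.2344


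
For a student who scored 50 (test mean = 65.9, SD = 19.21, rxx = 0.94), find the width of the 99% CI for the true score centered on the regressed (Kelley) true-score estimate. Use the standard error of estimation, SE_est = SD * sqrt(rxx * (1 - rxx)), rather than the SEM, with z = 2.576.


True score estimate = 0.94*50 + 0.06*65.9 = 50.954
SE_est = SD * sqrt(rxx * (1 - rxx)) = 19.21 * sqrt(0.94 * 0.06) = 19.21 * sqrt(0.0564) = 4.562122
CI = T_est +/- z * SE_est, so width = 2 * z * SE_est = 2 * 2.576 * 4.562122
Width = 23.5041

23.5041


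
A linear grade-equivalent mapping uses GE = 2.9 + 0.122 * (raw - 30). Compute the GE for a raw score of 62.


raw - median = 62 - 30 = 32
slope * diff = 0.122 * 32 = 3.904
GE = 2.9 + 3.904
GE = 6.804

6.804


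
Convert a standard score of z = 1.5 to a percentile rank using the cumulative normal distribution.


CDF(z) = 0.5 * (1 + erf(z/sqrt(2)))
erf(1.0607) = 0.8664
CDF = 0.9332
Percentile rank = 0.9332 * 100 = 93.32

93.32


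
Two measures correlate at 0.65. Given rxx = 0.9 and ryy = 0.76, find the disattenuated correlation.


r_corrected = rxy / sqrt(rxx * ryy)
= 0.65 / sqrt(0.9 * 0.76)
= 0.65 / sqrt(0.684)
= 0.65 / 0.827043
r_corrected = 0.7859

0.7859


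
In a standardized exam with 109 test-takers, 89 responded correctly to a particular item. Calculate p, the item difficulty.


Item difficulty p = number correct / total examinees
p = 89 / 109
p = 0.8165

0.8165


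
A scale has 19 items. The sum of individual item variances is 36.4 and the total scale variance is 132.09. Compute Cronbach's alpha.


alpha = (k/(k-1)) * (1 - sum(si^2)/s_total^2)
= (19/18) * (1 - 36.4/132.09)
alpha = 0.7647

0.7647


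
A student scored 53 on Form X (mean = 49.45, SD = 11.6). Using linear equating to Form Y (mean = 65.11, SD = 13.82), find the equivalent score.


slope = SD_Y / SD_X = 13.82 / 11.6 ~ 1.1914
intercept = mean_Y - slope * mean_X = 65.11 - (13.82 / 11.6) * 49.45 ~ 6.1963
Y = slope * X + intercept. To avoid rounding drift from the rounded slope/intercept, evaluate the equivalent form Y = mean_Y + SD_Y * (X - mean_X) / SD_X at full precision:
Y = 65.11 + 13.82 * (53 - 49.45) / 11.6
Y = 65.11 + 13.82 * 3.55 / 11.6
Y = 65.11 + 49.061 / 11.6
Y = 65.11 + 4.2294
Y = 69.3394

69.3394


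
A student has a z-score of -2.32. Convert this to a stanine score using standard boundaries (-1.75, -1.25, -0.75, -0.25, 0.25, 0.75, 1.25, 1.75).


Stanine boundaries: [-1.75, -1.25, -0.75, -0.25, 0.25, 0.75, 1.25, 1.75]
z = -2.32
Check each boundary:
  z < -1.75
  z < -1.25
  z < -0.75
  z < -0.25
  z < 0.25
  z < 0.75
  z < 1.25
  z < 1.75
Highest qualifying boundary gives stanine = 1

1


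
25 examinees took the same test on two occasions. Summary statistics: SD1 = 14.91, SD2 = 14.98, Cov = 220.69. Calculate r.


r = cov(X,Y) / (SD_X * SD_Y)
r = 220.69 / (14.91 * 14.98)
r = 220.69 / 223.3518
r = 0.9881

0.9881


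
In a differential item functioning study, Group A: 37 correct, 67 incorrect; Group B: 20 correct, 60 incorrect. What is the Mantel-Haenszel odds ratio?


Odds_A = 37/67 = 0.5522
Odds_B = 20/60 = 0.3333
OR = Odds_A / Odds_B = 0.5522 / 0.3333
Exactly, OR = (37 * 60) / (67 * 20) = 2220 / 1340
OR = 1.6567

1.6567


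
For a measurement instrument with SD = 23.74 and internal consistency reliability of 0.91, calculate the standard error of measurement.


SEM = SD * sqrt(1 - rxx)
SEM = 23.74 * sqrt(1 - 0.91)
SEM = 23.74 * sqrt(0.09) = 23.74 * 0.3
SEM = 7.122

7.122


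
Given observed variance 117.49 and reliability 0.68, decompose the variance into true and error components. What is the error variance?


var_true = rxx * var_obs = 0.68 * 117.49 = 79.8932
var_error = var_obs - var_true
var_error = 117.49 - 79.8932
var_error = 37.5968

37.5968


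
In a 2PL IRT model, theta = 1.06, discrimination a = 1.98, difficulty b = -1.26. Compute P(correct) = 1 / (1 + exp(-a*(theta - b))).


a*(theta - b) = 1.98 * (1.06 - -1.26) = 4.5936
exp(-4.5936) = 0.0101
P = 1 / (1 + 0.0101)
P = 0.99

0.99


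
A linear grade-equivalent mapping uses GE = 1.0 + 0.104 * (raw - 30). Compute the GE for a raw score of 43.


raw - median = 43 - 30 = 13
slope * diff = 0.104 * 13 = 1.352
GE = 1.0 + 1.352
GE = 2.352

2.352


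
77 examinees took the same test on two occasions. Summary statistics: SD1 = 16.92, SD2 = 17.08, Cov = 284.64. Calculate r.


r = cov(X,Y) / (SD_X * SD_Y)
r = 284.64 / (16.92 * 17.08)
r = 284.64 / 288.9936
r = 0.9849

0.9849


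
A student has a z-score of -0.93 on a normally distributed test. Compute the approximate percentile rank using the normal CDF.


CDF(z) = 0.5 * (1 + erf(z/sqrt(2)))
erf(-0.6576) = -0.6476
CDF = 0.1762
Percentile rank = 0.1762 * 100 = 17.62

17.62


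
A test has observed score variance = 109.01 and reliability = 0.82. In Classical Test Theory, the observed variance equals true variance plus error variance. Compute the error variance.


var_true = rxx * var_obs = 0.82 * 109.01 = 89.3882
var_error = var_obs - var_true
var_error = 109.01 - 89.3882
var_error = 19.6218

19.6218


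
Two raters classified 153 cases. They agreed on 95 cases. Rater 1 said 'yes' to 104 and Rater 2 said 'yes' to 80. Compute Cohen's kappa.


P_o = 95/153 = 0.620915
P_e = (104*80 + 49*73) / 23409 = 0.508223
kappa = (P_o - P_e) / (1 - P_e)
kappa = (0.620915 - 0.508223) / (1 - 0.508223)
kappa = 0.2292

0.2292


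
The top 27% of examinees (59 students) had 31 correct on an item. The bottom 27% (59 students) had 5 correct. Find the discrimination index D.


p_upper = 31/59 = 0.5254
p_lower = 5/59 = 0.0847
D = 0.5254 - 0.0847 = 0.4407

0.4407


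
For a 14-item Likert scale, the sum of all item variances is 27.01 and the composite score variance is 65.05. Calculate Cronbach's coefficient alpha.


alpha = (k/(k-1)) * (1 - sum(si^2)/s_total^2)
= (14/13) * (1 - 27.01/65.05)
alpha = 0.6298

0.6298


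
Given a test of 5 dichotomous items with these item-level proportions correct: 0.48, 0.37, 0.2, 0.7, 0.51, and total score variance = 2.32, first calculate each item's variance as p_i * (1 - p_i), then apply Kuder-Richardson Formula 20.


For each item, compute p_i * q_i:
  Item 1: 0.48 * 0.52 = 0.2496
  Item 2: 0.37 * 0.63 = 0.2331
  Item 3: 0.2 * 0.8 = 0.16
  Item 4: 0.7 * 0.3 = 0.21
  Item 5: 0.51 * 0.49 = 0.2499
Sum(p_i * q_i) = 0.2496 + 0.2331 + 0.16 + 0.21 + 0.2499 = 1.1026
KR-20 = (k/(k-1)) * (1 - Sum(p_i*q_i) / Var_total)
= (5/4) * (1 - 1.1026/2.32)
= 1.25 * 0.5247
KR-20 = 0.6559

0.6559


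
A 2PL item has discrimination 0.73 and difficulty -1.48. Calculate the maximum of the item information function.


For 2PL, max info at theta = b = -1.48
I_max = a^2 / 4 = 0.73^2 / 4
= 0.5329 / 4
I_max = 0.1332

0.1332


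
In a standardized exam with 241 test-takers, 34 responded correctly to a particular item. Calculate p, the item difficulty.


Item difficulty p = number correct / total examinees
p = 34 / 241
p = 0.1411

0.1411


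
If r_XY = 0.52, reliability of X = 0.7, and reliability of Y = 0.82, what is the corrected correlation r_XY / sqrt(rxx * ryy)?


r_corrected = rxy / sqrt(rxx * ryy)
= 0.52 / sqrt(0.7 * 0.82)
= 0.52 / sqrt(0.574)
= 0.52 / 0.757628
r_corrected = 0.6864

0.6864


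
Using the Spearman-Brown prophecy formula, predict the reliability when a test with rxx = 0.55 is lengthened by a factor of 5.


r_new = (n * rxx) / (1 + (n-1) * rxx)
r_new = (5 * 0.55) / (1 + 4 * 0.55)
r_new = 2.75 / 3.2
r_new = 0.8594

0.8594


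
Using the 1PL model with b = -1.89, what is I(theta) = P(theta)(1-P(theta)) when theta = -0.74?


P = 1/(1+exp(-(-0.74--1.89))) = 0.7595
I = P*(1-P) = 0.7595 * 0.2405
I = 0.1827

0.1827


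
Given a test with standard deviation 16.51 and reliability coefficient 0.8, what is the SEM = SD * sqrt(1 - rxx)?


SEM = SD * sqrt(1 - rxx)
SEM = 16.51 * sqrt(1 - 0.8)
SEM = 16.51 * sqrt(0.2) = 16.51 * 0.447214
SEM = 7.3835

7.3835


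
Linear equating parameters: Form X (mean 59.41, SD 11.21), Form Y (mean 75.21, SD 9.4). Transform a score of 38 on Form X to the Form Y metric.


slope = SD_Y / SD_X = 9.4 / 11.21 ~ 0.8385
intercept = mean_Y - slope * mean_X = 75.21 - (9.4 / 11.21) * 59.41 ~ 25.3925
Y = slope * X + intercept. To avoid rounding drift from the rounded slope/intercept, evaluate the equivalent form Y = mean_Y + SD_Y * (X - mean_X) / SD_X at full precision:
Y = 75.21 + 9.4 * (38 - 59.41) / 11.21
Y = 75.21 - 9.4 * 21.41 / 11.21
Y = 75.21 - 201.254 / 11.21
Y = 75.21 - 17.9531
Y = 57.2569

57.2569


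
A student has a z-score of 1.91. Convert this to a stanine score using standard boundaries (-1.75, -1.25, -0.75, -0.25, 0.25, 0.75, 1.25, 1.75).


Stanine boundaries: [-1.75, -1.25, -0.75, -0.25, 0.25, 0.75, 1.25, 1.75]
z = 1.91
Check each boundary:
  z >= -1.75 -> could be stanine 2
  z >= -1.25 -> could be stanine 3
  z >= -0.75 -> could be stanine 4
  z >= -0.25 -> could be stanine 5
  z >= 0.25 -> could be stanine 6
  z >= 0.75 -> could be stanine 7
  z >= 1.25 -> could be stanine 8
  z >= 1.75 -> could be stanine 9
Highest qualifying boundary gives stanine = 9

9


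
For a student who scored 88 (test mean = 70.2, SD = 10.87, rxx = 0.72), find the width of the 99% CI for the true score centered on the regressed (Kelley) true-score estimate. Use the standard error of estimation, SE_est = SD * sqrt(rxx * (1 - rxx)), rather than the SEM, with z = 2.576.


True score estimate = 0.72*88 + 0.28*70.2 = 83.016
SE_est = SD * sqrt(rxx * (1 - rxx)) = 10.87 * sqrt(0.72 * 0.28) = 10.87 * sqrt(0.2016) = 4.880618
CI = T_est +/- z * SE_est, so width = 2 * z * SE_est = 2 * 2.576 * 4.880618
Width = 25.1449

25.1449


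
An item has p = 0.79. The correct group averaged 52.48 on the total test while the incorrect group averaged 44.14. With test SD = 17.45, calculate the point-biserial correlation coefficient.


q = 1 - p = 0.21
rpb = ((M1 - M0) / SD) * sqrt(p * q)
rpb = ((52.48 - 44.14) / 17.45) * sqrt(0.79 * 0.21)
rpb = 0.1947

0.1947


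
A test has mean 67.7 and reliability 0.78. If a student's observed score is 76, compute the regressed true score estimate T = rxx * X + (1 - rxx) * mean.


T_est = rxx * X + (1 - rxx) * mean
T_est = 0.78 * 76 + 0.22 * 67.7
T_est = 59.28 + 14.894
T_est = 74.174

74.174


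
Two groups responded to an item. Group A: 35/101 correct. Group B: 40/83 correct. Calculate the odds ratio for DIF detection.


Odds_A = 35/66 = 0.5303
Odds_B = 40/43 = 0.9302
OR = Odds_A / Odds_B = 0.5303 / 0.9302
Exactly, OR = (35 * 43) / (66 * 40) = 1505 / 2640
OR = 0.5701

0.5701


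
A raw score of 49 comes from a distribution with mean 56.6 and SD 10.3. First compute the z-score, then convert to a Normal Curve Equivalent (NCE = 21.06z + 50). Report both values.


z = (X - mean) / SD = (49 - 56.6) / 10.3
z = -7.6 / 10.3
z = -0.7379
NCE = NCE = 21.06z + 50
Carry z at full precision (z = -7.6 / 10.3) into the conversion:
NCE = 21.06 * (-7.6 / 10.3) + 50 = -160.056 / 10.3 + 50
NCE = -15.5394 + 50
NCE = 34.4606

34.4606


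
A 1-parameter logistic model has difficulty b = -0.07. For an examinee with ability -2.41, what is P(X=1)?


theta - b = -2.41 - -0.07 = -2.34
exp(-(theta - b)) = exp(2.34) = 10.3812
P = 1 / (1 + 10.3812)
P = 0.0879

0.0879


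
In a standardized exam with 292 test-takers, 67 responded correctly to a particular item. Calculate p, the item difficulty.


Item difficulty p = number correct / total examinees
p = 67 / 292
p = 0.2295

0.2295


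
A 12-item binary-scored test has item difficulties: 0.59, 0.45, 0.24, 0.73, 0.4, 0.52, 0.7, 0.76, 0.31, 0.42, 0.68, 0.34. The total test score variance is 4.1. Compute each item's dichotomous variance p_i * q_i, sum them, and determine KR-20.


For each item, compute p_i * q_i:
  Item 1: 0.59 * 0.41 = 0.2419
  Item 2: 0.45 * 0.55 = 0.2475
  Item 3: 0.24 * 0.76 = 0.1824
  Item 4: 0.73 * 0.27 = 0.1971
  Item 5: 0.4 * 0.6 = 0.24
  Item 6: 0.52 * 0.48 = 0.2496
  Item 7: 0.7 * 0.3 = 0.21
  Item 8: 0.76 * 0.24 = 0.1824
  Item 9: 0.31 * 0.69 = 0.2139
  Item 10: 0.42 * 0.58 = 0.2436
  Item 11: 0.68 * 0.32 = 0.2176
  Item 12: 0.34 * 0.66 = 0.2244
Sum(p_i * q_i) = 0.2419 + 0.2475 + 0.1824 + 0.1971 + 0.24 + 0.2496 + 0.21 + 0.1824 + 0.2139 + 0.2436 + 0.2176 + 0.2244 = 2.6504
KR-20 = (k/(k-1)) * (1 - Sum(p_i*q_i) / Var_total)
= (12/11) * (1 - 2.6504/4.1)
= 1.0909 * 0.3536
KR-20 = 0.3857

0.3857


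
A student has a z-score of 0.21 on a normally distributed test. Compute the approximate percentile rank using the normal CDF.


CDF(z) = 0.5 * (1 + erf(z/sqrt(2)))
erf(0.1485) = 0.1663
CDF = 0.5832
Percentile rank = 0.5832 * 100 = 58.32

58.32


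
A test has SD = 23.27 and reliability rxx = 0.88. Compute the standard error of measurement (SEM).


SEM = SD * sqrt(1 - rxx)
SEM = 23.27 * sqrt(1 - 0.88)
SEM = 23.27 * sqrt(0.12) = 23.27 * 0.34641
SEM = 8.061

8.061


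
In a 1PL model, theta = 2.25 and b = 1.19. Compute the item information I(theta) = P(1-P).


P = 1/(1+exp(-(2.25-1.19))) = 0.7427
I = P*(1-P) = 0.7427 * 0.2573
I = 0.1911

0.1911


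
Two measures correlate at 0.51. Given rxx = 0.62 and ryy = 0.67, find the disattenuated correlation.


r_corrected = rxy / sqrt(rxx * ryy)
= 0.51 / sqrt(0.62 * 0.67)
= 0.51 / sqrt(0.4154)
= 0.51 / 0.644515
r_corrected = 0.7913

0.7913


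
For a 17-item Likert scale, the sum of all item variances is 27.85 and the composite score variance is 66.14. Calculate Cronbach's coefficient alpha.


alpha = (k/(k-1)) * (1 - sum(si^2)/s_total^2)
= (17/16) * (1 - 27.85/66.14)
alpha = 0.6151

0.6151


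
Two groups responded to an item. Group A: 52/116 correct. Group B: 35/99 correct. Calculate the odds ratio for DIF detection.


Odds_A = 52/64 = 0.8125
Odds_B = 35/64 = 0.5469
OR = Odds_A / Odds_B = 0.8125 / 0.5469
Exactly, OR = (52 * 64) / (64 * 35) = 3328 / 2240
OR = 1.4857

1.4857


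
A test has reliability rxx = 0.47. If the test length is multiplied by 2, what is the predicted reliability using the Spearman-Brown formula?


r_new = (n * rxx) / (1 + (n-1) * rxx)
r_new = (2 * 0.47) / (1 + 1 * 0.47)
r_new = 0.94 / 1.47
r_new = 0.6395

0.6395


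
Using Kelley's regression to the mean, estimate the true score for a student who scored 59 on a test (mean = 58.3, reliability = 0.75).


T_est = rxx * X + (1 - rxx) * mean
T_est = 0.75 * 59 + 0.25 * 58.3
T_est = 44.25 + 14.575
T_est = 58.825

58.825


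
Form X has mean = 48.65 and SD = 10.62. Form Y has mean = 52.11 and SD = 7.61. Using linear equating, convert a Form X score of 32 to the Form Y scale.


slope = SD_Y / SD_X = 7.61 / 10.62 ~ 0.7166
intercept = mean_Y - slope * mean_X = 52.11 - (7.61 / 10.62) * 48.65 ~ 17.2487
Y = slope * X + intercept. To avoid rounding drift from the rounded slope/intercept, evaluate the equivalent form Y = mean_Y + SD_Y * (X - mean_X) / SD_X at full precision:
Y = 52.11 + 7.61 * (32 - 48.65) / 10.62
Y = 52.11 - 7.61 * 16.65 / 10.62
Y = 52.11 - 126.7065 / 10.62
Y = 52.11 - 11.9309
Y = 40.1791

40.1791


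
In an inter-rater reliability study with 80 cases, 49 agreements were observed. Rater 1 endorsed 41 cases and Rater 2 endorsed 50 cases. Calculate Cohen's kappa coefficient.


P_o = 49/80 = 0.6125
P_e = (41*50 + 39*30) / 6400 = 0.503125
kappa = (P_o - P_e) / (1 - P_e)
kappa = (0.6125 - 0.503125) / (1 - 0.503125)
kappa = 0.2201

0.2201


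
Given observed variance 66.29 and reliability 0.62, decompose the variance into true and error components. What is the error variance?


var_true = rxx * var_obs = 0.62 * 66.29 = 41.0998
var_error = var_obs - var_true
var_error = 66.29 - 41.0998
var_error = 25.1902

25.1902


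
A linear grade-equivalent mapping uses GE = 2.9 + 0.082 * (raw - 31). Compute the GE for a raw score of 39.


raw - median = 39 - 31 = 8
slope * diff = 0.082 * 8 = 0.656
GE = 2.9 + 0.656
GE = 3.556

3.556


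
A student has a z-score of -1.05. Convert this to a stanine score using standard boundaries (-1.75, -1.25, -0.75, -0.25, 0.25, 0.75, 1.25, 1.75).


Stanine boundaries: [-1.75, -1.25, -0.75, -0.25, 0.25, 0.75, 1.25, 1.75]
z = -1.05
Check each boundary:
  z >= -1.75 -> could be stanine 2
  z >= -1.25 -> could be stanine 3
  z < -0.75
  z < -0.25
  z < 0.25
  z < 0.75
  z < 1.25
  z < 1.75
Highest qualifying boundary gives stanine = 3

3


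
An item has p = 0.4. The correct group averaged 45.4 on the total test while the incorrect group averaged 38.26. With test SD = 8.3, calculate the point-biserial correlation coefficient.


q = 1 - p = 0.6
rpb = ((M1 - M0) / SD) * sqrt(p * q)
rpb = ((45.4 - 38.26) / 8.3) * sqrt(0.4 * 0.6)
rpb = 0.4214

0.4214


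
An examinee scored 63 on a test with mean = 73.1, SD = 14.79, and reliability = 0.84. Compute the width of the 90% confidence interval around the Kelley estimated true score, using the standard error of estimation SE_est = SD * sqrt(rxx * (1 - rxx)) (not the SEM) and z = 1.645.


True score estimate = 0.84*63 + 0.16*73.1 = 64.616
SE_est = SD * sqrt(rxx * (1 - rxx)) = 14.79 * sqrt(0.84 * 0.16) = 14.79 * sqrt(0.1344) = 5.422104
CI = T_est +/- z * SE_est, so width = 2 * z * SE_est = 2 * 1.645 * 5.422104
Width = 17.8387

17.8387


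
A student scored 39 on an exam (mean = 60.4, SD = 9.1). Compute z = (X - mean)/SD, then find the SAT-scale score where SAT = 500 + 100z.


z = (X - mean) / SD = (39 - 60.4) / 9.1
z = -21.4 / 9.1
z = -2.3516
SAT-scale = SAT = 500 + 100z
Carry z at full precision (z = -21.4 / 9.1) into the conversion:
SAT-scale = 500 + 100 * (-21.4 / 9.1) = 500 + -2140 / 9.1
SAT-scale = 500 + -235.1648
SAT-scale = 264.8352

264.8352


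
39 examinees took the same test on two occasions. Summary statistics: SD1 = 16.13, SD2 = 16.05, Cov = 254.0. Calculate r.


r = cov(X,Y) / (SD_X * SD_Y)
r = 254.0 / (16.13 * 16.05)
r = 254.0 / 258.8865
r = 0.9811

0.9811


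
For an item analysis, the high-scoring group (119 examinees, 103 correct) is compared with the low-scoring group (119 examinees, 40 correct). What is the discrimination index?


p_upper = 103/119 = 0.8655
p_lower = 40/119 = 0.3361
D = 0.8655 - 0.3361 = 0.5294

0.5294


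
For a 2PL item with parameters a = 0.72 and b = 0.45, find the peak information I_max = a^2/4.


For 2PL, max info at theta = b = 0.45
I_max = a^2 / 4 = 0.72^2 / 4
= 0.5184 / 4
I_max = 0.1296

0.1296


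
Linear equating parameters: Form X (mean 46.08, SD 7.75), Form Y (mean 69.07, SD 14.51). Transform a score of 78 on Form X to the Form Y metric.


slope = SD_Y / SD_X = 14.51 / 7.75 ~ 1.8723
intercept = mean_Y - slope * mean_X = 69.07 - (14.51 / 7.75) * 46.08 ~ -17.2037
Y = slope * X + intercept. To avoid rounding drift from the rounded slope/intercept, evaluate the equivalent form Y = mean_Y + SD_Y * (X - mean_X) / SD_X at full precision:
Y = 69.07 + 14.51 * (78 - 46.08) / 7.75
Y = 69.07 + 14.51 * 31.92 / 7.75
Y = 69.07 + 463.1592 / 7.75
Y = 69.07 + 59.7625
Y = 128.8325

128.8325


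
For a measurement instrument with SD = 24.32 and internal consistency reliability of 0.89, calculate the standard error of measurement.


SEM = SD * sqrt(1 - rxx)
SEM = 24.32 * sqrt(1 - 0.89)
SEM = 24.32 * sqrt(0.11) = 24.32 * 0.331662
SEM = 8.066

8.066


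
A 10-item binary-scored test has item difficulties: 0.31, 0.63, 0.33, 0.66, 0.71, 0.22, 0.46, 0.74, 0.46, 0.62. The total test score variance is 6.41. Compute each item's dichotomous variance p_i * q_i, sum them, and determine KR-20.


For each item, compute p_i * q_i:
  Item 1: 0.31 * 0.69 = 0.2139
  Item 2: 0.63 * 0.37 = 0.2331
  Item 3: 0.33 * 0.67 = 0.2211
  Item 4: 0.66 * 0.34 = 0.2244
  Item 5: 0.71 * 0.29 = 0.2059
  Item 6: 0.22 * 0.78 = 0.1716
  Item 7: 0.46 * 0.54 = 0.2484
  Item 8: 0.74 * 0.26 = 0.1924
  Item 9: 0.46 * 0.54 = 0.2484
  Item 10: 0.62 * 0.38 = 0.2356
Sum(p_i * q_i) = 0.2139 + 0.2331 + 0.2211 + 0.2244 + 0.2059 + 0.1716 + 0.2484 + 0.1924 + 0.2484 + 0.2356 = 2.1948
KR-20 = (k/(k-1)) * (1 - Sum(p_i*q_i) / Var_total)
= (10/9) * (1 - 2.1948/6.41)
= 1.1111 * 0.6576
KR-20 = 0.7307

0.7307


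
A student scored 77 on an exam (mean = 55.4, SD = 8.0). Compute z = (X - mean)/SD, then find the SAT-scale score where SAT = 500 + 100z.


z = (X - mean) / SD = (77 - 55.4) / 8.0
z = 21.6 / 8.0
z = 2.7
SAT-scale = SAT = 500 + 100z
Carry z at full precision (z = 21.6 / 8.0) into the conversion:
SAT-scale = 500 + 100 * (21.6 / 8.0) = 500 + 2160 / 8.0
SAT-scale = 500 + 270.0
SAT-scale = 770.0

770.0


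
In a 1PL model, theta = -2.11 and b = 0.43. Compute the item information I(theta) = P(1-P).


P = 1/(1+exp(-(-2.11-0.43))) = 0.0731
I = P*(1-P) = 0.0731 * 0.9269
I = 0.0678

0.0678


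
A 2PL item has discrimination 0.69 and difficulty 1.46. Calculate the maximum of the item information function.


For 2PL, max info at theta = b = 1.46
I_max = a^2 / 4 = 0.69^2 / 4
= 0.4761 / 4
I_max = 0.119

0.119


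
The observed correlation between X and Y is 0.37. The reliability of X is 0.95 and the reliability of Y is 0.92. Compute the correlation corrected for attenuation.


r_corrected = rxy / sqrt(rxx * ryy)
= 0.37 / sqrt(0.95 * 0.92)
= 0.37 / sqrt(0.874)
= 0.37 / 0.93488
r_corrected = 0.3958

0.3958


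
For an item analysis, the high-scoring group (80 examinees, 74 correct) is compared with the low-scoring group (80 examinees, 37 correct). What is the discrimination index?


p_upper = 74/80 = 0.925
p_lower = 37/80 = 0.4625
D = 0.925 - 0.4625 = 0.4625

0.4625


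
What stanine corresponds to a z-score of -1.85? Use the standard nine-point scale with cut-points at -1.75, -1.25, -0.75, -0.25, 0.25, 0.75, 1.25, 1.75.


Stanine boundaries: [-1.75, -1.25, -0.75, -0.25, 0.25, 0.75, 1.25, 1.75]
z = -1.85
Check each boundary:
  z < -1.75
  z < -1.25
  z < -0.75
  z < -0.25
  z < 0.25
  z < 0.75
  z < 1.25
  z < 1.75
Highest qualifying boundary gives stanine = 1

1


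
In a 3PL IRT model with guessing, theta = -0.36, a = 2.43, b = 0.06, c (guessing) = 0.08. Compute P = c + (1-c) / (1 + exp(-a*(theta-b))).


logit = 2.43*(-0.36 - 0.06) = -1.0206
P* = 1/(1 + exp(--1.0206)) = 0.2649
P = 0.08 + (1 - 0.08) * 0.2649
P = 0.3237

0.3237


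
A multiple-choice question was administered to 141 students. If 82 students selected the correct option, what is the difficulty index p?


Item difficulty p = number correct / total examinees
p = 82 / 141
p = 0.5816

0.5816


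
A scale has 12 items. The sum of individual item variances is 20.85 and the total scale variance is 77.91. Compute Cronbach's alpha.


alpha = (k/(k-1)) * (1 - sum(si^2)/s_total^2)
= (12/11) * (1 - 20.85/77.91)
alpha = 0.799

0.799


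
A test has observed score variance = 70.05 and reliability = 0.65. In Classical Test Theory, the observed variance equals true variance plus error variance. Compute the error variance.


var_true = rxx * var_obs = 0.65 * 70.05 = 45.5325
var_error = var_obs - var_true
var_error = 70.05 - 45.5325
var_error = 24.5175

24.5175


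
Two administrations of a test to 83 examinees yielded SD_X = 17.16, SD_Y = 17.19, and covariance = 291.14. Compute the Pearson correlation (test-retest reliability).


r = cov(X,Y) / (SD_X * SD_Y)
r = 291.14 / (17.16 * 17.19)
r = 291.14 / 294.9804
r = 0.987

0.987


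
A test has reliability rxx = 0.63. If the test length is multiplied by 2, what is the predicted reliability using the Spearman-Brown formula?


r_new = (n * rxx) / (1 + (n-1) * rxx)
r_new = (2 * 0.63) / (1 + 1 * 0.63)
r_new = 1.26 / 1.63
r_new = 0.773

0.773


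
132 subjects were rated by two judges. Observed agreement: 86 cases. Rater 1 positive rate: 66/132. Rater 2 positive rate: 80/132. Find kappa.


P_o = 86/132 = 0.651515
P_e = (66*80 + 66*52) / 17424 = 0.5
kappa = (P_o - P_e) / (1 - P_e)
kappa = (0.651515 - 0.5) / (1 - 0.5)
kappa = 0.303

0.303


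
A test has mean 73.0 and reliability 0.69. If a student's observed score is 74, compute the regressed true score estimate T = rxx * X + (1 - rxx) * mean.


T_est = rxx * X + (1 - rxx) * mean
T_est = 0.69 * 74 + 0.31 * 73.0
T_est = 51.06 + 22.63
T_est = 73.69

73.69


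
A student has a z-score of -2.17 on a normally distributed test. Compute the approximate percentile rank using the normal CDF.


CDF(z) = 0.5 * (1 + erf(z/sqrt(2)))
erf(-1.5344) = -0.97
CDF = 0.015
Percentile rank = 0.015 * 100 = 1.5

1.5


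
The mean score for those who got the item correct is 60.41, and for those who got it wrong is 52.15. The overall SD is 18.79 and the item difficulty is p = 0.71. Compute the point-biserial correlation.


q = 1 - p = 0.29
rpb = ((M1 - M0) / SD) * sqrt(p * q)
rpb = ((60.41 - 52.15) / 18.79) * sqrt(0.71 * 0.29)
rpb = 0.1995

0.1995


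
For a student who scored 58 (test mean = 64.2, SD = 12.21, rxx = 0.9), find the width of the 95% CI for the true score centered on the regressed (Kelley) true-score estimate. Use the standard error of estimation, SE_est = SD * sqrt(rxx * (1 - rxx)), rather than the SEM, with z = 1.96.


True score estimate = 0.9*58 + 0.1*64.2 = 58.62
SE_est = SD * sqrt(rxx * (1 - rxx)) = 12.21 * sqrt(0.9 * 0.1) = 12.21 * sqrt(0.09) = 3.663
CI = T_est +/- z * SE_est, so width = 2 * z * SE_est = 2 * 1.96 * 3.663
Width = 14.359

14.359


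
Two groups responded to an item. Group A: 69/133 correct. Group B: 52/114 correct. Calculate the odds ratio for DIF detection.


Odds_A = 69/64 = 1.0781
Odds_B = 52/62 = 0.8387
OR = Odds_A / Odds_B = 1.0781 / 0.8387
Exactly, OR = (69 * 62) / (64 * 52) = 4278 / 3328
OR = 1.2855

1.2855


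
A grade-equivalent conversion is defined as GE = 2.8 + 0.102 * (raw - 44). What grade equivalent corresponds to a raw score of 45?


raw - median = 45 - 44 = 1
slope * diff = 0.102 * 1 = 0.102
GE = 2.8 + 0.102
GE = 2.902

2.902


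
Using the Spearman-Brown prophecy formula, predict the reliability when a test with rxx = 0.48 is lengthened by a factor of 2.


r_new = (n * rxx) / (1 + (n-1) * rxx)
r_new = (2 * 0.48) / (1 + 1 * 0.48)
r_new = 0.96 / 1.48
r_new = 0.6486

0.6486


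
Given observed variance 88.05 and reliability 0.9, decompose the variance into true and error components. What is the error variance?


var_true = rxx * var_obs = 0.9 * 88.05 = 79.245
var_error = var_obs - var_true
var_error = 88.05 - 79.245
var_error = 8.805

8.805


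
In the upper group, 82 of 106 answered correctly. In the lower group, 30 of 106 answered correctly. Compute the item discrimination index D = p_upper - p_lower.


p_upper = 82/106 = 0.7736
p_lower = 30/106 = 0.283
D = 0.7736 - 0.283 = 0.4906

0.4906


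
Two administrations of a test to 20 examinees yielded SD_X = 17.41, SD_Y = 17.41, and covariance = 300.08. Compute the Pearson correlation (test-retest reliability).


r = cov(X,Y) / (SD_X * SD_Y)
r = 300.08 / (17.41 * 17.41)
r = 300.08 / 303.1081
r = 0.99

0.99


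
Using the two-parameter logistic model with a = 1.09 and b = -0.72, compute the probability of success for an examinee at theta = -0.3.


a*(theta - b) = 1.09 * (-0.3 - -0.72) = 0.4578
exp(-0.4578) = 0.6327
P = 1 / (1 + 0.6327)
P = 0.6125

0.6125


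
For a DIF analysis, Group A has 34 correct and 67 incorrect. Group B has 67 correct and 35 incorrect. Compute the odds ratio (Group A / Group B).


Odds_A = 34/67 = 0.5075
Odds_B = 67/35 = 1.9143
OR = Odds_A / Odds_B = 0.5075 / 1.9143
Exactly, OR = (34 * 35) / (67 * 67) = 1190 / 4489
OR = 0.2651

0.2651


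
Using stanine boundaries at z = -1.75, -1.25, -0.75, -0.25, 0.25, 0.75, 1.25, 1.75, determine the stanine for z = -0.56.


Stanine boundaries: [-1.75, -1.25, -0.75, -0.25, 0.25, 0.75, 1.25, 1.75]
z = -0.56
Check each boundary:
  z >= -1.75 -> could be stanine 2
  z >= -1.25 -> could be stanine 3
  z >= -0.75 -> could be stanine 4
  z < -0.25
  z < 0.25
  z < 0.75
  z < 1.25
  z < 1.75
Highest qualifying boundary gives stanine = 4

4


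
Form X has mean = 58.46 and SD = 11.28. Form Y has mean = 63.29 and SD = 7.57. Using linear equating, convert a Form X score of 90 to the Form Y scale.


slope = SD_Y / SD_X = 7.57 / 11.28 ~ 0.6711
intercept = mean_Y - slope * mean_X = 63.29 - (7.57 / 11.28) * 58.46 ~ 24.0575
Y = slope * X + intercept. To avoid rounding drift from the rounded slope/intercept, evaluate the equivalent form Y = mean_Y + SD_Y * (X - mean_X) / SD_X at full precision:
Y = 63.29 + 7.57 * (90 - 58.46) / 11.28
Y = 63.29 + 7.57 * 31.54 / 11.28
Y = 63.29 + 238.7578 / 11.28
Y = 63.29 + 21.1665
Y = 84.4565

84.4565


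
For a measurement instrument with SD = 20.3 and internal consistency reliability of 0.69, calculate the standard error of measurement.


SEM = SD * sqrt(1 - rxx)
SEM = 20.3 * sqrt(1 - 0.69)
SEM = 20.3 * sqrt(0.31) = 20.3 * 0.556776
SEM = 11.3026

11.3026


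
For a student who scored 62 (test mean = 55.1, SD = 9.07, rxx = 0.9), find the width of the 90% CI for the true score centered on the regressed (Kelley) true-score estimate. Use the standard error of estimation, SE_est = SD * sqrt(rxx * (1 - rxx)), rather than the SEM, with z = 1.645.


True score estimate = 0.9*62 + 0.1*55.1 = 61.31
SE_est = SD * sqrt(rxx * (1 - rxx)) = 9.07 * sqrt(0.9 * 0.1) = 9.07 * sqrt(0.09) = 2.721
CI = T_est +/- z * SE_est, so width = 2 * z * SE_est = 2 * 1.645 * 2.721
Width = 8.9521

8.9521


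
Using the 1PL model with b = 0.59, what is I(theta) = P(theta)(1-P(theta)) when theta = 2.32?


P = 1/(1+exp(-(2.32-0.59))) = 0.8494
I = P*(1-P) = 0.8494 * 0.1506
I = 0.1279

0.1279


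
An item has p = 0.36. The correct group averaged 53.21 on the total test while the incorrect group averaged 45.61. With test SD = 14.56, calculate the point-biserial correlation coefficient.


q = 1 - p = 0.64
rpb = ((M1 - M0) / SD) * sqrt(p * q)
rpb = ((53.21 - 45.61) / 14.56) * sqrt(0.36 * 0.64)
rpb = 0.2505

0.2505


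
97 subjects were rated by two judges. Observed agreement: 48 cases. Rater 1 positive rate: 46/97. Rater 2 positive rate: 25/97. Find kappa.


P_o = 48/97 = 0.494845
P_e = (46*25 + 51*72) / 9409 = 0.512488
kappa = (P_o - P_e) / (1 - P_e)
kappa = (0.494845 - 0.512488) / (1 - 0.512488)
kappa = -0.0362

-0.0362
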